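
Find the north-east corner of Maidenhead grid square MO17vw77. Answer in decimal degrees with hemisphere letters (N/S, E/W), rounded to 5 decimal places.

Field M=12, O=14: +12·20° lon, +14·10° lat → SW at lon 60°, lat 50°.
Square 1, 7: +1·2° lon, +7·1° lat → SW at lon 62°, lat 57°.
Subsquare v=21, w=22: +21·0.0833333° lon, +22·0.0416667° lat → SW at lon 63.75°, lat 57.9167°.
Extended square 7, 7: +7·0.00833333° lon, +7·0.00416667° lat → SW at lon 63.8083°, lat 57.9458°.
Cell spans 0.00833333° lon × 0.00416667° lat. NE corner is SW corner plus one full cell.
latitude 57.95000° N, longitude 63.81667° E.

57.95000° N, 63.81667° E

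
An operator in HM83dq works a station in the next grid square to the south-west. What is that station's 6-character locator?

Longitude subsquare d = 3; −1 → 2 = c.
Latitude subsquare q = 16; −1 → 15 = p.

HM83cp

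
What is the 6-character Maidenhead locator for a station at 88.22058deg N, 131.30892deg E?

Add 180° to longitude and 90° to latitude: 311.3089, 178.2206.
Field: lon ⌊311.3089/20⌋ = 15 → P; lat ⌊178.2206/10⌋ = 17 → R.
Square: lon ⌊11.3089/2⌋ = 5; lat ⌊8.2206/1⌋ = 8.
Subsquare: lon ⌊1.3089/0.0833333⌋ = 15 → p; lat ⌊0.2206/0.0416667⌋ = 5 → f.

PR58pf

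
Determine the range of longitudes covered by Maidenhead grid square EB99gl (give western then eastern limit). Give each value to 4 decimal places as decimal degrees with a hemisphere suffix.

81.5000° W, 81.4167° W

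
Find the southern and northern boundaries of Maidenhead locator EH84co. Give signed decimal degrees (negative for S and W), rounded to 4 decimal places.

Field E=4, H=7: +4·20° lon, +7·10° lat → SW at lon -100°, lat -20°.
Square 8, 4: +8·2° lon, +4·1° lat → SW at lon -84°, lat -16°.
Subsquare c=2, o=14: +2·0.0833333° lon, +14·0.0416667° lat → SW at lon -83.8333°, lat -15.4167°.
Cell spans 0.0833333° lon × 0.0416667° lat.
south -15.4167, north -15.3750.

-15.4167, -15.3750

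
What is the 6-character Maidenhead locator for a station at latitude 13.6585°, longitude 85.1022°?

NK23np

Offset from 180°W / 90°S: lon 265.1022°, lat 103.6585°.
Field: lon ⌊265.1022/20⌋ = 13 → N; lat ⌊103.6585/10⌋ = 10 → K.
Square: lon ⌊5.1022/2⌋ = 2; lat ⌊3.6585/1⌋ = 3.
Subsquare: lon ⌊1.1022/0.0833333⌋ = 13 → n; lat ⌊0.6585/0.0416667⌋ = 15 → p.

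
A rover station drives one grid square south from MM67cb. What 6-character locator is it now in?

MM67ca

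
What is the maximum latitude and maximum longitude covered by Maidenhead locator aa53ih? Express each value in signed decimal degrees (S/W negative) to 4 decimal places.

-86.6667, -169.2500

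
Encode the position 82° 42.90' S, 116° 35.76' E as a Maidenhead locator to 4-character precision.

Shift to the Maidenhead origin (180°W, 90°S): lon 296.60, lat 7.28.
Field: lon ⌊296.60/20⌋ = 14 → O; lat ⌊7.28/10⌋ = 0 → A.
Square: lon ⌊16.60/2⌋ = 8; lat ⌊7.28/1⌋ = 7.

OA87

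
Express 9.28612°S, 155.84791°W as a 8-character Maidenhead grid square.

BI20br81

Offset from 180°W / 90°S: lon 24.15209°, lat 80.71388°.
Field: lon ⌊24.15209/20⌋ = 1 → B; lat ⌊80.71388/10⌋ = 8 → I.
Square: lon ⌊4.15209/2⌋ = 2; lat ⌊0.71388/1⌋ = 0.
Subsquare: lon ⌊0.15209/0.0833333⌋ = 1 → b; lat ⌊0.71388/0.0416667⌋ = 17 → r.
Extended square: lon ⌊0.06876/0.00833333⌋ = 8; lat ⌊0.00555/0.00416667⌋ = 1.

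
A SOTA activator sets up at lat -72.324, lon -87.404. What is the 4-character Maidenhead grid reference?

EB67

Shift to the Maidenhead origin (180°W, 90°S): lon 92.60, lat 17.68.
Field (20°×10°, letters A–R): 92.60/20 → 4 → E, 17.68/10 → 1 → B; chars EB.
Square (2°×1°, digits 0–9): 12.60/2 → 6, 7.68/1 → 7; chars 67.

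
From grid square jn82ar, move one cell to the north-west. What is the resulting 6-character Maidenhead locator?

Longitude subsquare a = 0; −1 → -1, wraps to 23 = x, carry into square.
Longitude square 8; −1 → 7.
Latitude subsquare r = 17; +1 → 18 = s.

JN72xs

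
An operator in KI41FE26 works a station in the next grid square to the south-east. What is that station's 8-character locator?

KI41fe35

Longitude extended square 2; +1 → 3.
Latitude extended square 6; −1 → 5.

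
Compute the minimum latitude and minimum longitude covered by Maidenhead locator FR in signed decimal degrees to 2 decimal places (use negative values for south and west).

80.00, -80.00

Field F=5, R=17: +5·20° lon, +17·10° lat → SW at lon -80°, lat 80°.
latitude 80.00, longitude -80.00.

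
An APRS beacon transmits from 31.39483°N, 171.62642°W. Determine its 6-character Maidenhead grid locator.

AM41ej

Offset from 180°W / 90°S: lon 8.3736°, lat 121.3948°.
Field: 8.3736/20 → 0 → A, 121.3948/10 → 12 → M; chars AM.
Square: 8.3736/2 → 4, 1.3948/1 → 1; chars 41.
Subsquare: 0.3736/0.0833333 → 4 → e, 0.3948/0.0416667 → 9 → j; chars ej.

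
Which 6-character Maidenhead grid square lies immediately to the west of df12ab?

DF02xb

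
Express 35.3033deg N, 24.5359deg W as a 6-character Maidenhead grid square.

HM75rh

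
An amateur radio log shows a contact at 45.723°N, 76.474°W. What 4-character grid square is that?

FN15

Offset from 180°W / 90°S: lon 103.53°, lat 135.72°.
Field: lon ⌊103.53/20⌋ = 5 → F; lat ⌊135.72/10⌋ = 13 → N.
Square: lon ⌊3.53/2⌋ = 1; lat ⌊5.72/1⌋ = 5.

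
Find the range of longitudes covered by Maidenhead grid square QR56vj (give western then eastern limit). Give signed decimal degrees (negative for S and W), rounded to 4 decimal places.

Field Q=16, R=17: +16·20° lon, +17·10° lat → SW at lon 140°, lat 80°.
Square 5, 6: +5·2° lon, +6·1° lat → SW at lon 150°, lat 86°.
Subsquare v=21, j=9: +21·0.0833333° lon, +9·0.0416667° lat → SW at lon 151.75°, lat 86.375°.
Cell spans 0.0833333° lon × 0.0416667° lat.
west 151.7500, east 151.8333.

151.7500, 151.8333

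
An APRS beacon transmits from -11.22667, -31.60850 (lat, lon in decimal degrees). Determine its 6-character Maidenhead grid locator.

Shift to the Maidenhead origin (180°W, 90°S): lon 148.3915, lat 78.7733.
Field: 148.3915/20 → 7 → H, 78.7733/10 → 7 → H; chars HH.
Square: 8.3915/2 → 4, 8.7733/1 → 8; chars 48.
Subsquare: 0.3915/0.0833333 → 4 → e, 0.7733/0.0416667 → 18 → s; chars es.

HH48es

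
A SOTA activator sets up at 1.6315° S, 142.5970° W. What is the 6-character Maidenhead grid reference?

BI88qi

Add 180° to longitude and 90° to latitude: 37.4030, 88.3685.
Field: 37.4030/20 → 1 → B, 88.3685/10 → 8 → I; chars BI.
Square: 17.4030/2 → 8, 8.3685/1 → 8; chars 88.
Subsquare: 1.4030/0.0833333 → 16 → q, 0.3685/0.0416667 → 8 → i; chars qi.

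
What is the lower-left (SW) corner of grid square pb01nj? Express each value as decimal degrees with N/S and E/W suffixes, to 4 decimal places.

Field P=15, B=1: +15·20° lon, +1·10° lat → SW at lon 120°, lat -80°.
Square 0, 1: +0·2° lon, +1·1° lat → SW at lon 120°, lat -79°.
Subsquare n=13, j=9: +13·0.0833333° lon, +9·0.0416667° lat → SW at lon 121.083°, lat -78.625°.
latitude 78.6250° S, longitude 121.0833° E.

78.6250° S, 121.0833° E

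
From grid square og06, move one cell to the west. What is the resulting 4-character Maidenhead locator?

Longitude square 0; −1 → -1, wraps to 9, carry into field.
Longitude field O = 14; −1 → 13 = N.
The latitude characters are unchanged.

NG96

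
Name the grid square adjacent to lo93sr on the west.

LO93rr

Longitude subsquare s = 18; −1 → 17 = r.
The latitude characters are unchanged.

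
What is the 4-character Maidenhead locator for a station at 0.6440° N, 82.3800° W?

Offset from 180°W / 90°S: lon 97.62°, lat 90.64°.
Field (20°×10°, letters A–R): lon ⌊97.62/20⌋ = 4 → E; lat ⌊90.64/10⌋ = 9 → J.
Square (2°×1°, digits 0–9): lon ⌊17.62/2⌋ = 8; lat ⌊0.64/1⌋ = 0.

EJ80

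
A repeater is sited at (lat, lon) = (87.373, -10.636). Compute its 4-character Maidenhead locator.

IR47

Add 180° to longitude and 90° to latitude: 169.36, 177.37.
Field: lon ⌊169.36/20⌋ = 8 → I; lat ⌊177.37/10⌋ = 17 → R.
Square: lon ⌊9.36/2⌋ = 4; lat ⌊7.37/1⌋ = 7.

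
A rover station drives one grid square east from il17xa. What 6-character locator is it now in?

IL27aa

Longitude subsquare x = 23; +1 → 24, wraps to 0 = a, carry into square.
Longitude square 1; +1 → 2.
The latitude characters are unchanged.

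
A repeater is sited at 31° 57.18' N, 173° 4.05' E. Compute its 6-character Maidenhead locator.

Add 180° to longitude and 90° to latitude: 353.0675, 121.9530.
Field: lon ⌊353.0675/20⌋ = 17 → R; lat ⌊121.9530/10⌋ = 12 → M.
Square: lon ⌊13.0675/2⌋ = 6; lat ⌊1.9530/1⌋ = 1.
Subsquare: lon ⌊1.0675/0.0833333⌋ = 12 → m; lat ⌊0.9530/0.0416667⌋ = 22 → w.

RM61mw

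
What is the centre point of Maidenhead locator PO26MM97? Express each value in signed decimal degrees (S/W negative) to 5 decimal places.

56.53125, 125.07917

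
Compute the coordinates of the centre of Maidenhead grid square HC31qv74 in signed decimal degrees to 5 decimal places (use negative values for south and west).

-68.10625, -32.60417

Field H=7, C=2: +7·20° lon, +2·10° lat → SW at lon -40°, lat -70°.
Square 3, 1: +3·2° lon, +1·1° lat → SW at lon -34°, lat -69°.
Subsquare q=16, v=21: +16·0.0833333° lon, +21·0.0416667° lat → SW at lon -32.6667°, lat -68.125°.
Extended square 7, 4: +7·0.00833333° lon, +4·0.00416667° lat → SW at lon -32.6083°, lat -68.1083°.
Cell spans 0.00833333° lon × 0.00416667° lat. Centre is SW corner plus half of each.
latitude -68.10625, longitude -32.60417.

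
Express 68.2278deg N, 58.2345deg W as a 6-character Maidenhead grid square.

Shift to the Maidenhead origin (180°W, 90°S): lon 121.7655, lat 158.2278.
Field: lon ⌊121.7655/20⌋ = 6 → G; lat ⌊158.2278/10⌋ = 15 → P.
Square: lon ⌊1.7655/2⌋ = 0; lat ⌊8.2278/1⌋ = 8.
Subsquare: lon ⌊1.7655/0.0833333⌋ = 21 → v; lat ⌊0.2278/0.0416667⌋ = 5 → f.

GP08vf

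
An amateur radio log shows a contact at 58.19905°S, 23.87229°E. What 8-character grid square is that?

KD11wt42

Add 180° to longitude and 90° to latitude: 203.87229, 31.80095.
Field: lon ⌊203.87229/20⌋ = 10 → K; lat ⌊31.80095/10⌋ = 3 → D.
Square: lon ⌊3.87229/2⌋ = 1; lat ⌊1.80095/1⌋ = 1.
Subsquare: lon ⌊1.87229/0.0833333⌋ = 22 → w; lat ⌊0.80095/0.0416667⌋ = 19 → t.
Extended square: lon ⌊0.03896/0.00833333⌋ = 4; lat ⌊0.00928/0.00416667⌋ = 2.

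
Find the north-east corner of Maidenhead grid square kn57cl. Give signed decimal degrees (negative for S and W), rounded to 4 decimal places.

Field K=10, N=13: +10·20° lon, +13·10° lat → SW at lon 20°, lat 40°.
Square 5, 7: +5·2° lon, +7·1° lat → SW at lon 30°, lat 47°.
Subsquare c=2, l=11: +2·0.0833333° lon, +11·0.0416667° lat → SW at lon 30.1667°, lat 47.4583°.
Cell spans 0.0833333° lon × 0.0416667° lat. NE corner is SW corner plus one full cell.
latitude 47.5000, longitude 30.2500.

47.5000, 30.2500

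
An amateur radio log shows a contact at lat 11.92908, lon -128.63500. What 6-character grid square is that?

Offset from 180°W / 90°S: lon 51.3650°, lat 101.9291°.
Field: 51.3650/20 → 2 → C, 101.9291/10 → 10 → K; chars CK.
Square: 11.3650/2 → 5, 1.9291/1 → 1; chars 51.
Subsquare: 1.3650/0.0833333 → 16 → q, 0.9291/0.0416667 → 22 → w; chars qw.

CK51qw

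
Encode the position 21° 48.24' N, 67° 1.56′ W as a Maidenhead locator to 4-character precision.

FL61

Add 180° to longitude and 90° to latitude: 112.97, 111.80.
Field: 112.97/20 → 5 → F, 111.80/10 → 11 → L; chars FL.
Square: 12.97/2 → 6, 1.80/1 → 1; chars 61.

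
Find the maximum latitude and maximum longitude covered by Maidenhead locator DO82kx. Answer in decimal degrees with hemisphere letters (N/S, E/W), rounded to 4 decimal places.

53.0000° N, 103.0833° W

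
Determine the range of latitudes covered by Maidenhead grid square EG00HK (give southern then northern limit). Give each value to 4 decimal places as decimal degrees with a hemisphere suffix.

29.5833° S, 29.5417° S

Field E=4, G=6: +4·20° lon, +6·10° lat → SW at lon -100°, lat -30°.
Square 0, 0: +0·2° lon, +0·1° lat → SW at lon -100°, lat -30°.
Subsquare h=7, k=10: +7·0.0833333° lon, +10·0.0416667° lat → SW at lon -99.4167°, lat -29.5833°.
Cell spans 0.0833333° lon × 0.0416667° lat.
south 29.5833° S, north 29.5417° S.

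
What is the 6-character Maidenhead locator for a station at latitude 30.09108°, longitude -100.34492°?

DM90tc

Shift to the Maidenhead origin (180°W, 90°S): lon 79.6551, lat 120.0911.
Field: 79.6551/20 → 3 → D, 120.0911/10 → 12 → M; chars DM.
Square: 19.6551/2 → 9, 0.0911/1 → 0; chars 90.
Subsquare: 1.6551/0.0833333 → 19 → t, 0.0911/0.0416667 → 2 → c; chars tc.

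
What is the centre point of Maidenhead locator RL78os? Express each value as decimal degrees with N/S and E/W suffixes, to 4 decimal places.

Field R=17, L=11: +17·20° lon, +11·10° lat → SW at lon 160°, lat 20°.
Square 7, 8: +7·2° lon, +8·1° lat → SW at lon 174°, lat 28°.
Subsquare o=14, s=18: +14·0.0833333° lon, +18·0.0416667° lat → SW at lon 175.167°, lat 28.75°.
Cell spans 0.0833333° lon × 0.0416667° lat. Centre is SW corner plus half of each.
latitude 28.7708° N, longitude 175.2083° E.

28.7708° N, 175.2083° E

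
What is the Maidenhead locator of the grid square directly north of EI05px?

EI06pa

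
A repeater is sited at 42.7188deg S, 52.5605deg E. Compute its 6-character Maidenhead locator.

Shift to the Maidenhead origin (180°W, 90°S): lon 232.5605, lat 47.2812.
Field (20°×10°, letters A–R): 232.5605/20 → 11 → L, 47.2812/10 → 4 → E; chars LE.
Square (2°×1°, digits 0–9): 12.5605/2 → 6, 7.2812/1 → 7; chars 67.
Subsquare (5′×2.5′, letters a–x): 0.5605/0.0833333 → 6 → g, 0.2812/0.0416667 → 6 → g; chars gg.

LE67gg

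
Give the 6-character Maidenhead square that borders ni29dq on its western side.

Longitude subsquare d = 3; −1 → 2 = c.
The latitude characters are unchanged.

NI29cq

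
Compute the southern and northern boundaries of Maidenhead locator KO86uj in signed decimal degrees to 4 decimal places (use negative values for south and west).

56.3750, 56.4167

Field K=10, O=14: +10·20° lon, +14·10° lat → SW at lon 20°, lat 50°.
Square 8, 6: +8·2° lon, +6·1° lat → SW at lon 36°, lat 56°.
Subsquare u=20, j=9: +20·0.0833333° lon, +9·0.0416667° lat → SW at lon 37.6667°, lat 56.375°.
Cell spans 0.0833333° lon × 0.0416667° lat.
south 56.3750, north 56.4167.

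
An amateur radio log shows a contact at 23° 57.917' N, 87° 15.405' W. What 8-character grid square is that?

Add 180° to longitude and 90° to latitude: 92.74325, 113.96528.
Field: 92.74325/20 → 4 → E, 113.96528/10 → 11 → L; chars EL.
Square: 12.74325/2 → 6, 3.96528/1 → 3; chars 63.
Subsquare: 0.74325/0.0833333 → 8 → i, 0.96528/0.0416667 → 23 → x; chars ix.
Extended square: 0.07658/0.00833333 → 9, 0.00695/0.00416667 → 1; chars 91.

EL63ix91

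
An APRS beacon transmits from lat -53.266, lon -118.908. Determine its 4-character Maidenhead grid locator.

Shift to the Maidenhead origin (180°W, 90°S): lon 61.09, lat 36.73.
Field: lon ⌊61.09/20⌋ = 3 → D; lat ⌊36.73/10⌋ = 3 → D.
Square: lon ⌊1.09/2⌋ = 0; lat ⌊6.73/1⌋ = 6.

DD06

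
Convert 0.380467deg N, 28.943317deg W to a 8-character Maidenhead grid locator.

HJ50mj61

Offset from 180°W / 90°S: lon 151.05668°, lat 90.38047°.
Field: 151.05668/20 → 7 → H, 90.38047/10 → 9 → J; chars HJ.
Square: 11.05668/2 → 5, 0.38047/1 → 0; chars 50.
Subsquare: 1.05668/0.0833333 → 12 → m, 0.38047/0.0416667 → 9 → j; chars mj.
Extended square: 0.05668/0.00833333 → 6, 0.00547/0.00416667 → 1; chars 61.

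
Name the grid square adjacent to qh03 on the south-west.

Longitude square 0; −1 → -1, wraps to 9, carry into field.
Longitude field Q = 16; −1 → 15 = P.
Latitude square 3; −1 → 2.

PH92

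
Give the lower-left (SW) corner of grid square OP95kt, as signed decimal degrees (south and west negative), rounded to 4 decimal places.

65.7917, 118.8333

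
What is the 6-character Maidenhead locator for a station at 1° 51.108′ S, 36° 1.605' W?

HI18xd

Add 180° to longitude and 90° to latitude: 143.9733, 88.1482.
Field: lon ⌊143.9733/20⌋ = 7 → H; lat ⌊88.1482/10⌋ = 8 → I.
Square: lon ⌊3.9733/2⌋ = 1; lat ⌊8.1482/1⌋ = 8.
Subsquare: lon ⌊1.9733/0.0833333⌋ = 23 → x; lat ⌊0.1482/0.0416667⌋ = 3 → d.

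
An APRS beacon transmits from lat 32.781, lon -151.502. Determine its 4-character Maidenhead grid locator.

Add 180° to longitude and 90° to latitude: 28.50, 122.78.
Field: 28.50/20 → 1 → B, 122.78/10 → 12 → M; chars BM.
Square: 8.50/2 → 4, 2.78/1 → 2; chars 42.

BM42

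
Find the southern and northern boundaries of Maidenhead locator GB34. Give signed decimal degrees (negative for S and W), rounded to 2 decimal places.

-76.00, -75.00

Field G=6, B=1: +6·20° lon, +1·10° lat → SW at lon -60°, lat -80°.
Square 3, 4: +3·2° lon, +4·1° lat → SW at lon -54°, lat -76°.
Cell spans 2° lon × 1° lat.
south -76.00, north -75.00.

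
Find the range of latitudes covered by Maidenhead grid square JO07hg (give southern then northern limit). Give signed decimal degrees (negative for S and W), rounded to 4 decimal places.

57.2500, 57.2917

Field J=9, O=14: +9·20° lon, +14·10° lat → SW at lon 0°, lat 50°.
Square 0, 7: +0·2° lon, +7·1° lat → SW at lon 0°, lat 57°.
Subsquare h=7, g=6: +7·0.0833333° lon, +6·0.0416667° lat → SW at lon 0.583333°, lat 57.25°.
Cell spans 0.0833333° lon × 0.0416667° lat.
south 57.2500, north 57.2917.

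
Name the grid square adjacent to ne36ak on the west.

NE26xk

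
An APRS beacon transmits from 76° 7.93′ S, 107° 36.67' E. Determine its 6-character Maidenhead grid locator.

OB33tu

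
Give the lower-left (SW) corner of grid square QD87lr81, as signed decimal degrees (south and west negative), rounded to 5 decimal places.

-52.28750, 156.98333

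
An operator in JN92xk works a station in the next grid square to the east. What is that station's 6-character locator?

KN02ak

Longitude subsquare x = 23; +1 → 24, wraps to 0 = a, carry into square.
Longitude square 9; +1 → 10, wraps to 0, carry into field.
Longitude field J = 9; +1 → 10 = K.
The latitude characters are unchanged.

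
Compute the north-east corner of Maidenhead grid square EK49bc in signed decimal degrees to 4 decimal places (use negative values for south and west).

19.1250, -91.8333

Field E=4, K=10: +4·20° lon, +10·10° lat → SW at lon -100°, lat 10°.
Square 4, 9: +4·2° lon, +9·1° lat → SW at lon -92°, lat 19°.
Subsquare b=1, c=2: +1·0.0833333° lon, +2·0.0416667° lat → SW at lon -91.9167°, lat 19.0833°.
Cell spans 0.0833333° lon × 0.0416667° lat. NE corner is SW corner plus one full cell.
latitude 19.1250, longitude -91.8333.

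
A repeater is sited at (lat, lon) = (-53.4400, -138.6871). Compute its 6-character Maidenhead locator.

Offset from 180°W / 90°S: lon 41.3129°, lat 36.5600°.
Field: 41.3129/20 → 2 → C, 36.5600/10 → 3 → D; chars CD.
Square: 1.3129/2 → 0, 6.5600/1 → 6; chars 06.
Subsquare: 1.3129/0.0833333 → 15 → p, 0.5600/0.0416667 → 13 → n; chars pn.

CD06pn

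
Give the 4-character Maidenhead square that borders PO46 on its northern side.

PO47

Latitude square 6; +1 → 7.
The longitude characters are unchanged.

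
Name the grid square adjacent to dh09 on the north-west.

CI90

Longitude square 0; −1 → -1, wraps to 9, carry into field.
Longitude field D = 3; −1 → 2 = C.
Latitude square 9; +1 → 10, wraps to 0, carry into field.
Latitude field H = 7; +1 → 8 = I.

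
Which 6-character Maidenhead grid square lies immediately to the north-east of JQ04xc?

JQ14ad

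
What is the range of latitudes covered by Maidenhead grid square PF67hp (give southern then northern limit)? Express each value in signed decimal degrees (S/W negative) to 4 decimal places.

-32.3750, -32.3333

Field P=15, F=5: +15·20° lon, +5·10° lat → SW at lon 120°, lat -40°.
Square 6, 7: +6·2° lon, +7·1° lat → SW at lon 132°, lat -33°.
Subsquare h=7, p=15: +7·0.0833333° lon, +15·0.0416667° lat → SW at lon 132.583°, lat -32.375°.
Cell spans 0.0833333° lon × 0.0416667° lat.
south -32.3750, north -32.3333.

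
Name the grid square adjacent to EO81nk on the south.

EO81nj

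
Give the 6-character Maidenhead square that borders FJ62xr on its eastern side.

FJ72ar

Longitude subsquare x = 23; +1 → 24, wraps to 0 = a, carry into square.
Longitude square 6; +1 → 7.
The latitude characters are unchanged.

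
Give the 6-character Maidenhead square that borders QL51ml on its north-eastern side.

Longitude subsquare m = 12; +1 → 13 = n.
Latitude subsquare l = 11; +1 → 12 = m.

QL51nm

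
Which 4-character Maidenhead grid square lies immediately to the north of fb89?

Latitude square 9; +1 → 10, wraps to 0, carry into field.
Latitude field B = 1; +1 → 2 = C.
The longitude characters are unchanged.

FC80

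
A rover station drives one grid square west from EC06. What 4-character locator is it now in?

DC96

Longitude square 0; −1 → -1, wraps to 9, carry into field.
Longitude field E = 4; −1 → 3 = D.
The latitude characters are unchanged.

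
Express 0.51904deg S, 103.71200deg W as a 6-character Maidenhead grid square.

DI89dl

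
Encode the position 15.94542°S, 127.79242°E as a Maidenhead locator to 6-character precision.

Add 180° to longitude and 90° to latitude: 307.7924, 74.0546.
Field: 307.7924/20 → 15 → P, 74.0546/10 → 7 → H; chars PH.
Square: 7.7924/2 → 3, 4.0546/1 → 4; chars 34.
Subsquare: 1.7924/0.0833333 → 21 → v, 0.0546/0.0416667 → 1 → b; chars vb.

PH34vb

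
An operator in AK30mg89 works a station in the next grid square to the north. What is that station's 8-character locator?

AK30mh80

Latitude extended square 9; +1 → 10, wraps to 0, carry into subsquare.
Latitude subsquare g = 6; +1 → 7 = h.
The longitude characters are unchanged.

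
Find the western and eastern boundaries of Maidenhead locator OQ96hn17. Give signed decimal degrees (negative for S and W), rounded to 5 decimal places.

Field O=14, Q=16: +14·20° lon, +16·10° lat → SW at lon 100°, lat 70°.
Square 9, 6: +9·2° lon, +6·1° lat → SW at lon 118°, lat 76°.
Subsquare h=7, n=13: +7·0.0833333° lon, +13·0.0416667° lat → SW at lon 118.583°, lat 76.5417°.
Extended square 1, 7: +1·0.00833333° lon, +7·0.00416667° lat → SW at lon 118.592°, lat 76.5708°.
Cell spans 0.00833333° lon × 0.00416667° lat.
west 118.59167, east 118.60000.

118.59167, 118.60000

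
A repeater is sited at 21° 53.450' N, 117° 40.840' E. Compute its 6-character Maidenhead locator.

OL81uv

Add 180° to longitude and 90° to latitude: 297.6807, 111.8908.
Field (20°×10°, letters A–R): 297.6807/20 → 14 → O, 111.8908/10 → 11 → L; chars OL.
Square (2°×1°, digits 0–9): 17.6807/2 → 8, 1.8908/1 → 1; chars 81.
Subsquare (5′×2.5′, letters a–x): 1.6807/0.0833333 → 20 → u, 0.8908/0.0416667 → 21 → v; chars uv.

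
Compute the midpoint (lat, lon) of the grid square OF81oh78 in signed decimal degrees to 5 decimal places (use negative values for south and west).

-38.67292, 117.22917

Field O=14, F=5: +14·20° lon, +5·10° lat → SW at lon 100°, lat -40°.
Square 8, 1: +8·2° lon, +1·1° lat → SW at lon 116°, lat -39°.
Subsquare o=14, h=7: +14·0.0833333° lon, +7·0.0416667° lat → SW at lon 117.167°, lat -38.7083°.
Extended square 7, 8: +7·0.00833333° lon, +8·0.00416667° lat → SW at lon 117.225°, lat -38.675°.
Cell spans 0.00833333° lon × 0.00416667° lat. Centre is SW corner plus half of each.
latitude -38.67292, longitude 117.22917.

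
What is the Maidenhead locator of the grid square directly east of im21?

Longitude square 2; +1 → 3.
The latitude characters are unchanged.

IM31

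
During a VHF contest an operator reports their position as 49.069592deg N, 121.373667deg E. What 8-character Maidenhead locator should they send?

Add 180° to longitude and 90° to latitude: 301.37367, 139.06959.
Field: lon ⌊301.37367/20⌋ = 15 → P; lat ⌊139.06959/10⌋ = 13 → N.
Square: lon ⌊1.37367/2⌋ = 0; lat ⌊9.06959/1⌋ = 9.
Subsquare: lon ⌊1.37367/0.0833333⌋ = 16 → q; lat ⌊0.06959/0.0416667⌋ = 1 → b.
Extended square: lon ⌊0.04033/0.00833333⌋ = 4; lat ⌊0.02793/0.00416667⌋ = 6.

PN09qb46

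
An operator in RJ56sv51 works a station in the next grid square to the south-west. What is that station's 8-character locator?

RJ56sv40

Longitude extended square 5; −1 → 4.
Latitude extended square 1; −1 → 0.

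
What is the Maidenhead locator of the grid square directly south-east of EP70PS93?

Longitude extended square 9; +1 → 10, wraps to 0, carry into subsquare.
Longitude subsquare p = 15; +1 → 16 = q.
Latitude extended square 3; −1 → 2.

EP70qs02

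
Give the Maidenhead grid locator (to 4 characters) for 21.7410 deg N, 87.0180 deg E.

Shift to the Maidenhead origin (180°W, 90°S): lon 267.02, lat 111.74.
Field: lon ⌊267.02/20⌋ = 13 → N; lat ⌊111.74/10⌋ = 11 → L.
Square: lon ⌊7.02/2⌋ = 3; lat ⌊1.74/1⌋ = 1.

NL31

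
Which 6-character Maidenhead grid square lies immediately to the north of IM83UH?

IM83ui

Latitude subsquare h = 7; +1 → 8 = i.
The longitude characters are unchanged.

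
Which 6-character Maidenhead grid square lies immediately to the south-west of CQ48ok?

CQ48nj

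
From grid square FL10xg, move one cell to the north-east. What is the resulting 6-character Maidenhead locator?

FL20ah

Longitude subsquare x = 23; +1 → 24, wraps to 0 = a, carry into square.
Longitude square 1; +1 → 2.
Latitude subsquare g = 6; +1 → 7 = h.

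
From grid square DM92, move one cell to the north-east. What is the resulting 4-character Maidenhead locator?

Longitude square 9; +1 → 10, wraps to 0, carry into field.
Longitude field D = 3; +1 → 4 = E.
Latitude square 2; +1 → 3.

EM03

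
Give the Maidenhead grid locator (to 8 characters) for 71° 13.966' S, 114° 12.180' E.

Add 180° to longitude and 90° to latitude: 294.20300, 18.76723.
Field: 294.20300/20 → 14 → O, 18.76723/10 → 1 → B; chars OB.
Square: 14.20300/2 → 7, 8.76723/1 → 8; chars 78.
Subsquare: 0.20300/0.0833333 → 2 → c, 0.76723/0.0416667 → 18 → s; chars cs.
Extended square: 0.03633/0.00833333 → 4, 0.01723/0.00416667 → 4; chars 44.

OB78cs44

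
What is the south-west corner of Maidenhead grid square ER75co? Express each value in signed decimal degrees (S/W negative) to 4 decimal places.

85.5833, -85.8333

Field E=4, R=17: +4·20° lon, +17·10° lat → SW at lon -100°, lat 80°.
Square 7, 5: +7·2° lon, +5·1° lat → SW at lon -86°, lat 85°.
Subsquare c=2, o=14: +2·0.0833333° lon, +14·0.0416667° lat → SW at lon -85.8333°, lat 85.5833°.
latitude 85.5833, longitude -85.8333.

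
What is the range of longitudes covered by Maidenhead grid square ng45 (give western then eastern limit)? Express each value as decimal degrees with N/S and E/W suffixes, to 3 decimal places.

Field N=13, G=6: +13·20° lon, +6·10° lat → SW at lon 80°, lat -30°.
Square 4, 5: +4·2° lon, +5·1° lat → SW at lon 88°, lat -25°.
Cell spans 2° lon × 1° lat.
west 88.000° E, east 90.000° E.

88.000° E, 90.000° E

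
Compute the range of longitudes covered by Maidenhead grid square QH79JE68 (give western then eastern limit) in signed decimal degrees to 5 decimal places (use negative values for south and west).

154.80000, 154.80833

Field Q=16, H=7: +16·20° lon, +7·10° lat → SW at lon 140°, lat -20°.
Square 7, 9: +7·2° lon, +9·1° lat → SW at lon 154°, lat -11°.
Subsquare j=9, e=4: +9·0.0833333° lon, +4·0.0416667° lat → SW at lon 154.75°, lat -10.8333°.
Extended square 6, 8: +6·0.00833333° lon, +8·0.00416667° lat → SW at lon 154.8°, lat -10.8°.
Cell spans 0.00833333° lon × 0.00416667° lat.
west 154.80000, east 154.80833.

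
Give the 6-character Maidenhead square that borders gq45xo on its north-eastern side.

GQ55ap

Longitude subsquare x = 23; +1 → 24, wraps to 0 = a, carry into square.
Longitude square 4; +1 → 5.
Latitude subsquare o = 14; +1 → 15 = p.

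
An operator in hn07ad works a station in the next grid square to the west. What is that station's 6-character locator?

Longitude subsquare a = 0; −1 → -1, wraps to 23 = x, carry into square.
Longitude square 0; −1 → -1, wraps to 9, carry into field.
Longitude field H = 7; −1 → 6 = G.
The latitude characters are unchanged.

GN97xd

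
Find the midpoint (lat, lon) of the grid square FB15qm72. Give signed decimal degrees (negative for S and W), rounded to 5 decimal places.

-74.48958, -76.60417

Field F=5, B=1: +5·20° lon, +1·10° lat → SW at lon -80°, lat -80°.
Square 1, 5: +1·2° lon, +5·1° lat → SW at lon -78°, lat -75°.
Subsquare q=16, m=12: +16·0.0833333° lon, +12·0.0416667° lat → SW at lon -76.6667°, lat -74.5°.
Extended square 7, 2: +7·0.00833333° lon, +2·0.00416667° lat → SW at lon -76.6083°, lat -74.4917°.
Cell spans 0.00833333° lon × 0.00416667° lat. Centre is SW corner plus half of each.
latitude -74.48958, longitude -76.60417.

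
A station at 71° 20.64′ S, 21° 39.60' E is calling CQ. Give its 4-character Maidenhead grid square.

KB08

Add 180° to longitude and 90° to latitude: 201.66, 18.66.
Field (20°×10°, letters A–R): lon ⌊201.66/20⌋ = 10 → K; lat ⌊18.66/10⌋ = 1 → B.
Square (2°×1°, digits 0–9): lon ⌊1.66/2⌋ = 0; lat ⌊8.66/1⌋ = 8.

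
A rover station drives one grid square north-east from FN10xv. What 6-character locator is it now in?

FN20aw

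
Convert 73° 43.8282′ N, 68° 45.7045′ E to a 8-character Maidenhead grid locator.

MQ43jr15

Shift to the Maidenhead origin (180°W, 90°S): lon 248.76174, lat 163.73047.
Field: lon ⌊248.76174/20⌋ = 12 → M; lat ⌊163.73047/10⌋ = 16 → Q.
Square: lon ⌊8.76174/2⌋ = 4; lat ⌊3.73047/1⌋ = 3.
Subsquare: lon ⌊0.76174/0.0833333⌋ = 9 → j; lat ⌊0.73047/0.0416667⌋ = 17 → r.
Extended square: lon ⌊0.01174/0.00833333⌋ = 1; lat ⌊0.02214/0.00416667⌋ = 5.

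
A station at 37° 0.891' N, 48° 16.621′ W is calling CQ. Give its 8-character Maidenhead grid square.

Add 180° to longitude and 90° to latitude: 131.72298, 127.01485.
Field (20°×10°, letters A–R): 131.72298/20 → 6 → G, 127.01485/10 → 12 → M; chars GM.
Square (2°×1°, digits 0–9): 11.72298/2 → 5, 7.01485/1 → 7; chars 57.
Subsquare (5′×2.5′, letters a–x): 1.72298/0.0833333 → 20 → u, 0.01485/0.0416667 → 0 → a; chars ua.
Extended square (30″×15″, digits 0–9): 0.05632/0.00833333 → 6, 0.01485/0.00416667 → 3; chars 63.

GM57ua63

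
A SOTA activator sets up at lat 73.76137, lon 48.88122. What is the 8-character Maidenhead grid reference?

Add 180° to longitude and 90° to latitude: 228.88122, 163.76137.
Field: 228.88122/20 → 11 → L, 163.76137/10 → 16 → Q; chars LQ.
Square: 8.88122/2 → 4, 3.76137/1 → 3; chars 43.
Subsquare: 0.88122/0.0833333 → 10 → k, 0.76137/0.0416667 → 18 → s; chars ks.
Extended square: 0.04789/0.00833333 → 5, 0.01137/0.00416667 → 2; chars 52.

LQ43ks52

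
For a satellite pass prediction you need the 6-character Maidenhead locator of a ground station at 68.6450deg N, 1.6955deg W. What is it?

IP98dp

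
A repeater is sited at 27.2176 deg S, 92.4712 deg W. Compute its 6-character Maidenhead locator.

EG32ss

Add 180° to longitude and 90° to latitude: 87.5288, 62.7824.
Field: 87.5288/20 → 4 → E, 62.7824/10 → 6 → G; chars EG.
Square: 7.5288/2 → 3, 2.7824/1 → 2; chars 32.
Subsquare: 1.5288/0.0833333 → 18 → s, 0.7824/0.0416667 → 18 → s; chars ss.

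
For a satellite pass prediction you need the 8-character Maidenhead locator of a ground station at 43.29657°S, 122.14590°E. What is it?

PE16bq78

Add 180° to longitude and 90° to latitude: 302.14590, 46.70343.
Field: 302.14590/20 → 15 → P, 46.70343/10 → 4 → E; chars PE.
Square: 2.14590/2 → 1, 6.70343/1 → 6; chars 16.
Subsquare: 0.14590/0.0833333 → 1 → b, 0.70343/0.0416667 → 16 → q; chars bq.
Extended square: 0.06257/0.00833333 → 7, 0.03676/0.00416667 → 8; chars 78.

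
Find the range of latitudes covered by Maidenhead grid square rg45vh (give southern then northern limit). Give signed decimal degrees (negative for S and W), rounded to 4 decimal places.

-24.7083, -24.6667

Field R=17, G=6: +17·20° lon, +6·10° lat → SW at lon 160°, lat -30°.
Square 4, 5: +4·2° lon, +5·1° lat → SW at lon 168°, lat -25°.
Subsquare v=21, h=7: +21·0.0833333° lon, +7·0.0416667° lat → SW at lon 169.75°, lat -24.7083°.
Cell spans 0.0833333° lon × 0.0416667° lat.
south -24.7083, north -24.6667.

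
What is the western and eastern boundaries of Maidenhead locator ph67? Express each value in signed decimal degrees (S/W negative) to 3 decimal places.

132.000, 134.000

Field P=15, H=7: +15·20° lon, +7·10° lat → SW at lon 120°, lat -20°.
Square 6, 7: +6·2° lon, +7·1° lat → SW at lon 132°, lat -13°.
Cell spans 2° lon × 1° lat.
west 132.000, east 134.000.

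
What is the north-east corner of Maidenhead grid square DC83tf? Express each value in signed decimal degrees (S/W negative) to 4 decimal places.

Field D=3, C=2: +3·20° lon, +2·10° lat → SW at lon -120°, lat -70°.
Square 8, 3: +8·2° lon, +3·1° lat → SW at lon -104°, lat -67°.
Subsquare t=19, f=5: +19·0.0833333° lon, +5·0.0416667° lat → SW at lon -102.417°, lat -66.7917°.
Cell spans 0.0833333° lon × 0.0416667° lat. NE corner is SW corner plus one full cell.
latitude -66.7500, longitude -102.3333.

-66.7500, -102.3333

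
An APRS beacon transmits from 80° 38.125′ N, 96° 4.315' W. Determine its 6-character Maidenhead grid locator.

ER10xp

Add 180° to longitude and 90° to latitude: 83.9281, 170.6354.
Field: lon ⌊83.9281/20⌋ = 4 → E; lat ⌊170.6354/10⌋ = 17 → R.
Square: lon ⌊3.9281/2⌋ = 1; lat ⌊0.6354/1⌋ = 0.
Subsquare: lon ⌊1.9281/0.0833333⌋ = 23 → x; lat ⌊0.6354/0.0416667⌋ = 15 → p.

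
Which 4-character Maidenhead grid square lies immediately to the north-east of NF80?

NF91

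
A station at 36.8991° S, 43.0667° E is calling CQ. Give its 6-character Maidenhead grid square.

LF13mc

Offset from 180°W / 90°S: lon 223.0667°, lat 53.1009°.
Field: 223.0667/20 → 11 → L, 53.1009/10 → 5 → F; chars LF.
Square: 3.0667/2 → 1, 3.1009/1 → 3; chars 13.
Subsquare: 1.0667/0.0833333 → 12 → m, 0.1009/0.0416667 → 2 → c; chars mc.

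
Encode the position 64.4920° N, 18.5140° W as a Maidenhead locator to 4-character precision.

Shift to the Maidenhead origin (180°W, 90°S): lon 161.49, lat 154.49.
Field: lon ⌊161.49/20⌋ = 8 → I; lat ⌊154.49/10⌋ = 15 → P.
Square: lon ⌊1.49/2⌋ = 0; lat ⌊4.49/1⌋ = 4.

IP04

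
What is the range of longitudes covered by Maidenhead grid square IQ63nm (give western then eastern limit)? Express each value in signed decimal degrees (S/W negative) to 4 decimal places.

-6.9167, -6.8333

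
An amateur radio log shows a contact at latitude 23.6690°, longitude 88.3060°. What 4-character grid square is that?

Offset from 180°W / 90°S: lon 268.31°, lat 113.67°.
Field (20°×10°, letters A–R): lon ⌊268.31/20⌋ = 13 → N; lat ⌊113.67/10⌋ = 11 → L.
Square (2°×1°, digits 0–9): lon ⌊8.31/2⌋ = 4; lat ⌊3.67/1⌋ = 3.

NL43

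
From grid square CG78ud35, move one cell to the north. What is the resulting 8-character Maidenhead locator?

Latitude extended square 5; +1 → 6.
The longitude characters are unchanged.

CG78ud36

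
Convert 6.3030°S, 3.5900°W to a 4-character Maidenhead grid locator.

II83

Offset from 180°W / 90°S: lon 176.41°, lat 83.70°.
Field (20°×10°, letters A–R): 176.41/20 → 8 → I, 83.70/10 → 8 → I; chars II.
Square (2°×1°, digits 0–9): 16.41/2 → 8, 3.70/1 → 3; chars 83.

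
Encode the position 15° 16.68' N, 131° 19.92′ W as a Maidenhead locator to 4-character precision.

Shift to the Maidenhead origin (180°W, 90°S): lon 48.67, lat 105.28.
Field: 48.67/20 → 2 → C, 105.28/10 → 10 → K; chars CK.
Square: 8.67/2 → 4, 5.28/1 → 5; chars 45.

CK45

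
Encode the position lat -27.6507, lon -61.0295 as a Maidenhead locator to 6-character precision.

Offset from 180°W / 90°S: lon 118.9705°, lat 62.3493°.
Field (20°×10°, letters A–R): 118.9705/20 → 5 → F, 62.3493/10 → 6 → G; chars FG.
Square (2°×1°, digits 0–9): 18.9705/2 → 9, 2.3493/1 → 2; chars 92.
Subsquare (5′×2.5′, letters a–x): 0.9705/0.0833333 → 11 → l, 0.3493/0.0416667 → 8 → i; chars li.

FG92li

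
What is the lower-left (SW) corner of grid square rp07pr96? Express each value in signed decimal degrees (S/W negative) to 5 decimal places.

Field R=17, P=15: +17·20° lon, +15·10° lat → SW at lon 160°, lat 60°.
Square 0, 7: +0·2° lon, +7·1° lat → SW at lon 160°, lat 67°.
Subsquare p=15, r=17: +15·0.0833333° lon, +17·0.0416667° lat → SW at lon 161.25°, lat 67.7083°.
Extended square 9, 6: +9·0.00833333° lon, +6·0.00416667° lat → SW at lon 161.325°, lat 67.7333°.
latitude 67.73333, longitude 161.32500.

67.73333, 161.32500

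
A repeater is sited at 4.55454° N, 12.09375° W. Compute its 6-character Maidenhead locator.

Shift to the Maidenhead origin (180°W, 90°S): lon 167.9062, lat 94.5545.
Field (20°×10°, letters A–R): 167.9062/20 → 8 → I, 94.5545/10 → 9 → J; chars IJ.
Square (2°×1°, digits 0–9): 7.9062/2 → 3, 4.5545/1 → 4; chars 34.
Subsquare (5′×2.5′, letters a–x): 1.9062/0.0833333 → 22 → w, 0.5545/0.0416667 → 13 → n; chars wn.

IJ34wn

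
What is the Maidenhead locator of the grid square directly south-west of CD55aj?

CD45xi

Longitude subsquare a = 0; −1 → -1, wraps to 23 = x, carry into square.
Longitude square 5; −1 → 4.
Latitude subsquare j = 9; −1 → 8 = i.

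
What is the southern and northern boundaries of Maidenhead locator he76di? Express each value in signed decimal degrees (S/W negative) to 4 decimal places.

Field H=7, E=4: +7·20° lon, +4·10° lat → SW at lon -40°, lat -50°.
Square 7, 6: +7·2° lon, +6·1° lat → SW at lon -26°, lat -44°.
Subsquare d=3, i=8: +3·0.0833333° lon, +8·0.0416667° lat → SW at lon -25.75°, lat -43.6667°.
Cell spans 0.0833333° lon × 0.0416667° lat.
south -43.6667, north -43.6250.

-43.6667, -43.6250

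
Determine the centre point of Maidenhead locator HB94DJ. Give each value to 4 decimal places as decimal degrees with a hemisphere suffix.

Field H=7, B=1: +7·20° lon, +1·10° lat → SW at lon -40°, lat -80°.
Square 9, 4: +9·2° lon, +4·1° lat → SW at lon -22°, lat -76°.
Subsquare d=3, j=9: +3·0.0833333° lon, +9·0.0416667° lat → SW at lon -21.75°, lat -75.625°.
Cell spans 0.0833333° lon × 0.0416667° lat. Centre is SW corner plus half of each.
latitude 75.6042° S, longitude 21.7083° W.

75.6042° S, 21.7083° W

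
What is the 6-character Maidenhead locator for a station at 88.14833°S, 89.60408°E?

NA41tu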